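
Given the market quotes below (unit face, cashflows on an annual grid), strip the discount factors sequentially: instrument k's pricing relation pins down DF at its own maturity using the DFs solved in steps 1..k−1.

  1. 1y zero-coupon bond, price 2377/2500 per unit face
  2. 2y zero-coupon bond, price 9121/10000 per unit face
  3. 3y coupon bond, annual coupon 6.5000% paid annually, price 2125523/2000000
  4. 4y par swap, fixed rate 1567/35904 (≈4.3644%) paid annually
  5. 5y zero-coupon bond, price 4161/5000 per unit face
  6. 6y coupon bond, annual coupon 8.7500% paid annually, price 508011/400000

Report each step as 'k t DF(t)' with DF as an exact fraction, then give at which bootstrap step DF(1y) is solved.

step 1 [1y] zero: DF = P = 2377/2500 ≈ 0.950800
step 2 [2y] zero: DF = P = 9121/10000 ≈ 0.912100
step 3 [3y] bond c/1=13/200: DF=(2125523/2000000 − 13/200·(0.950800+0.912100))/(1+13/200) = 4421/5000 ≈ 0.884200
step 4 [4y] swap r/1=1567/35904: DF=(1 − 1567/35904·(0.950800+0.912100+0.884200))/(1+1567/35904) = 8433/10000 ≈ 0.843300
step 5 [5y] zero: DF = P = 4161/5000 ≈ 0.832200
step 6 [6y] bond c/1=7/80: DF=(508011/400000 − 7/80·(0.950800+0.912100+0.884200+0.843300+0.832200))/(1+7/80) = 203/250 ≈ 0.812000

1 1 2377/2500
2 2 9121/10000
3 3 4421/5000
4 4 8433/10000
5 5 4161/5000
6 6 203/250
DF(1y) is solved at step 1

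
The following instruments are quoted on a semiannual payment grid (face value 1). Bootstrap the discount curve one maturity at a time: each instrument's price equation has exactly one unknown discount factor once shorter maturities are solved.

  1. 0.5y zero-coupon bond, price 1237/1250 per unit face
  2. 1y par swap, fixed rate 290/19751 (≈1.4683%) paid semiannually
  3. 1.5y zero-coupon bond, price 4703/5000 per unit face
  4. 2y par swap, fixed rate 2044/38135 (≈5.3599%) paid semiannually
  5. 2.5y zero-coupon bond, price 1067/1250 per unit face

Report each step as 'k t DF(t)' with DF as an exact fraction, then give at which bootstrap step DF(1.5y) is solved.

1 1/2 1237/1250
2 1 1971/2000
3 3/2 4703/5000
4 2 4489/5000
5 5/2 1067/1250
DF(1.5y) is solved at step 3

step 1 [0.5y] zero: DF = P = 1237/1250 ≈ 0.989600
step 2 [1y] swap r/2=145/19751: DF=(1 − 145/19751·(0.989600))/(1+145/19751) = 1971/2000 ≈ 0.985500
step 3 [1.5y] zero: DF = P = 4703/5000 ≈ 0.940600
step 4 [2y] swap r/2=1022/38135: DF=(1 − 1022/38135·(0.989600+0.985500+0.940600))/(1+1022/38135) = 4489/5000 ≈ 0.897800
step 5 [2.5y] zero: DF = P = 1067/1250 ≈ 0.853600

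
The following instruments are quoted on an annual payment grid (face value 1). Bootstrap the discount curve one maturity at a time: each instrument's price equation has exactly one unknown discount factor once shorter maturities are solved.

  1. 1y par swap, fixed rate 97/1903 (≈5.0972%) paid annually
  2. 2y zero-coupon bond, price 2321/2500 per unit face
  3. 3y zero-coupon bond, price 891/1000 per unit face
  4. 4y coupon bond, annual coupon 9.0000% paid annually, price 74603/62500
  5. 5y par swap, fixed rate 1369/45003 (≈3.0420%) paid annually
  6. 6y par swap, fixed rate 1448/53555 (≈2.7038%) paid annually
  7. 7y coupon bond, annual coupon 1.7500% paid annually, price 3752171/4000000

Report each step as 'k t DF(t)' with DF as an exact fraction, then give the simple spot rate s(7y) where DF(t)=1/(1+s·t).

step 1 [1y] swap r/1=97/1903: DF=(1 − 97/1903·(0))/(1+97/1903) = 1903/2000 ≈ 0.951500
step 2 [2y] zero: DF = P = 2321/2500 ≈ 0.928400
step 3 [3y] zero: DF = P = 891/1000 ≈ 0.891000
step 4 [4y] bond c/1=9/100: DF=(74603/62500 − 9/100·(0.951500+0.928400+0.891000))/(1+9/100) = 8663/10000 ≈ 0.866300
step 5 [5y] swap r/1=1369/45003: DF=(1 − 1369/45003·(0.951500+0.928400+0.891000+0.866300))/(1+1369/45003) = 8631/10000 ≈ 0.863100
step 6 [6y] swap r/1=1448/53555: DF=(1 − 1448/53555·(0.951500+0.928400+0.891000+0.866300+0.863100))/(1+1448/53555) = 1069/1250 ≈ 0.855200
step 7 [7y] bond c/1=7/400: DF=(3752171/4000000 − 7/400·(0.951500+0.928400+0.891000+0.866300+0.863100+0.855200))/(1+7/400) = 4149/5000 ≈ 0.829800

1 1 1903/2000
2 2 2321/2500
3 3 891/1000
4 4 8663/10000
5 5 8631/10000
6 6 1069/1250
7 7 4149/5000
s(7y) = (1/(4149/5000) − 1)/(7) = 851/29043 ≈ 2.9301%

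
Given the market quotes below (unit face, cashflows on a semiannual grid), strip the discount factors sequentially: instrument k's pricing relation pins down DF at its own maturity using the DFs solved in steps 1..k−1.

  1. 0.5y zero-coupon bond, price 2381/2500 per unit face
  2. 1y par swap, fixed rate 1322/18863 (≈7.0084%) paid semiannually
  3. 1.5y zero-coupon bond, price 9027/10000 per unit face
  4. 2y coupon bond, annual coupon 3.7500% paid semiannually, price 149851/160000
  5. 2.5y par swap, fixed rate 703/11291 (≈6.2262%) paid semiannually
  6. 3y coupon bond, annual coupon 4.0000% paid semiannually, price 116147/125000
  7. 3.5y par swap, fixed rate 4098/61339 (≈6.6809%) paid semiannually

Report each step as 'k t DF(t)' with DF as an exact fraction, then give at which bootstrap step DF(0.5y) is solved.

1 1/2 2381/2500
2 1 9339/10000
3 3/2 9027/10000
4 2 217/250
5 5/2 4297/5000
6 3 514/625
7 7/2 7951/10000
DF(0.5y) is solved at step 1

step 1 [0.5y] zero: DF = P = 2381/2500 ≈ 0.952400
step 2 [1y] swap r/2=661/18863: DF=(1 − 661/18863·(0.952400))/(1+661/18863) = 9339/10000 ≈ 0.933900
step 3 [1.5y] zero: DF = P = 9027/10000 ≈ 0.902700
step 4 [2y] bond c/2=3/160: DF=(149851/160000 − 3/160·(0.952400+0.933900+0.902700))/(1+3/160) = 217/250 ≈ 0.868000
step 5 [2.5y] swap r/2=703/22582: DF=(1 − 703/22582·(0.952400+0.933900+0.902700+0.868000))/(1+703/22582) = 4297/5000 ≈ 0.859400
step 6 [3y] bond c/2=1/50: DF=(116147/125000 − 1/50·(0.952400+0.933900+0.902700+0.868000+0.859400))/(1+1/50) = 514/625 ≈ 0.822400
step 7 [3.5y] swap r/2=2049/61339: DF=(1 − 2049/61339·(0.952400+0.933900+0.902700+0.868000+0.859400+0.822400))/(1+2049/61339) = 7951/10000 ≈ 0.795100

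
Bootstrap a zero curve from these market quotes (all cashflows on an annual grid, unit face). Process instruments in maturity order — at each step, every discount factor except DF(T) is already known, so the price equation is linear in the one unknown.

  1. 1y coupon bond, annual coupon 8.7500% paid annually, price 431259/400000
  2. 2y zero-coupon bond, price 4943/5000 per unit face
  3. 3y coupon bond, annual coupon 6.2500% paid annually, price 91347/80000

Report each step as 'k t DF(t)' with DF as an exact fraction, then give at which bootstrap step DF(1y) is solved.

step 1 [1y] bond c/1=7/80: DF=(431259/400000 − 7/80·(0))/(1+7/80) = 4957/5000 ≈ 0.991400
step 2 [2y] zero: DF = P = 4943/5000 ≈ 0.988600
step 3 [3y] bond c/1=1/16: DF=(91347/80000 − 1/16·(0.991400+0.988600))/(1+1/16) = 4791/5000 ≈ 0.958200

1 1 4957/5000
2 2 4943/5000
3 3 4791/5000
DF(1y) is solved at step 1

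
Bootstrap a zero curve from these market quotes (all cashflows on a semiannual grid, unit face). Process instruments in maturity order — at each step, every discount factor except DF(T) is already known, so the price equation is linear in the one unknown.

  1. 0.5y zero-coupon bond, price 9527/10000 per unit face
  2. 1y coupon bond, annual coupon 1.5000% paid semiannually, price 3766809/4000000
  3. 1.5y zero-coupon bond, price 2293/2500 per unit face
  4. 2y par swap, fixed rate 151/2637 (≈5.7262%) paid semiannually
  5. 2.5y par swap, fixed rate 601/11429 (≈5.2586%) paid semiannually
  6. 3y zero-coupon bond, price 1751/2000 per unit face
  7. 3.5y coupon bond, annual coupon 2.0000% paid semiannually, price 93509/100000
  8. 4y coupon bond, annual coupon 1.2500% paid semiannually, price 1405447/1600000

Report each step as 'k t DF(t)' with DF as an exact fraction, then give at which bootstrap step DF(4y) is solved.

step 1 [0.5y] zero: DF = P = 9527/10000 ≈ 0.952700
step 2 [1y] bond c/2=3/400: DF=(3766809/4000000 − 3/400·(0.952700))/(1+3/400) = 2319/2500 ≈ 0.927600
step 3 [1.5y] zero: DF = P = 2293/2500 ≈ 0.917200
step 4 [2y] swap r/2=151/5274: DF=(1 − 151/5274·(0.952700+0.927600+0.917200))/(1+151/5274) = 8943/10000 ≈ 0.894300
step 5 [2.5y] swap r/2=601/22858: DF=(1 − 601/22858·(0.952700+0.927600+0.917200+0.894300))/(1+601/22858) = 4399/5000 ≈ 0.879800
step 6 [3y] zero: DF = P = 1751/2000 ≈ 0.875500
step 7 [3.5y] bond c/2=1/100: DF=(93509/100000 − 1/100·(0.952700+0.927600+0.917200+0.894300+0.879800+0.875500))/(1+1/100) = 8719/10000 ≈ 0.871900
step 8 [4y] bond c/2=1/160: DF=(1405447/1600000 − 1/160·(0.952700+0.927600+0.917200+0.894300+0.879800+0.875500+0.871900))/(1+1/160) = 8337/10000 ≈ 0.833700

1 1/2 9527/10000
2 1 2319/2500
3 3/2 2293/2500
4 2 8943/10000
5 5/2 4399/5000
6 3 1751/2000
7 7/2 8719/10000
8 4 8337/10000
DF(4y) is solved at step 8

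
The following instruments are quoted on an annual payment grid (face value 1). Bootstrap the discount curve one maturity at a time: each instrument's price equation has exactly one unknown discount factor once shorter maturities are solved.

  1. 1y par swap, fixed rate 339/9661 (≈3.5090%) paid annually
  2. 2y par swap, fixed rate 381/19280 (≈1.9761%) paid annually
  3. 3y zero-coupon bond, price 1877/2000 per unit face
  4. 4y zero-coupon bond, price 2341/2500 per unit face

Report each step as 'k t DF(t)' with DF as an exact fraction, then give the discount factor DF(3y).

step 1 [1y] swap r/1=339/9661: DF=(1 − 339/9661·(0))/(1+339/9661) = 9661/10000 ≈ 0.966100
step 2 [2y] swap r/1=381/19280: DF=(1 − 381/19280·(0.966100))/(1+381/19280) = 9619/10000 ≈ 0.961900
step 3 [3y] zero: DF = P = 1877/2000 ≈ 0.938500
step 4 [4y] zero: DF = P = 2341/2500 ≈ 0.936400

1 1 9661/10000
2 2 9619/10000
3 3 1877/2000
4 4 2341/2500
DF(3y) = 1877/2000 ≈ 0.938500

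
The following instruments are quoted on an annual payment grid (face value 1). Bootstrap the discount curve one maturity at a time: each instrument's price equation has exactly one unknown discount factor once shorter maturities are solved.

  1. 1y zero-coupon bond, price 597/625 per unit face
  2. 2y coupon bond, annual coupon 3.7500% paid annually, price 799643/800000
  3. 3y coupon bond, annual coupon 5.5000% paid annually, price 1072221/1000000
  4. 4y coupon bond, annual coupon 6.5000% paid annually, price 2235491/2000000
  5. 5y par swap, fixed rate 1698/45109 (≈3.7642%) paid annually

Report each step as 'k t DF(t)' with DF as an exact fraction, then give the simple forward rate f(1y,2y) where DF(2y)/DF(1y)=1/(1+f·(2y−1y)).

1 1 597/625
2 2 9289/10000
3 3 9181/10000
4 4 1757/2000
5 5 4151/5000
f(1y,2y) = ((597/625)/(9289/10000) − 1)/(1) = 263/9289 ≈ 2.8313%

step 1 [1y] zero: DF = P = 597/625 ≈ 0.955200
step 2 [2y] bond c/1=3/80: DF=(799643/800000 − 3/80·(0.955200))/(1+3/80) = 9289/10000 ≈ 0.928900
step 3 [3y] bond c/1=11/200: DF=(1072221/1000000 − 11/200·(0.955200+0.928900))/(1+11/200) = 9181/10000 ≈ 0.918100
step 4 [4y] bond c/1=13/200: DF=(2235491/2000000 − 13/200·(0.955200+0.928900+0.918100))/(1+13/200) = 1757/2000 ≈ 0.878500
step 5 [5y] swap r/1=1698/45109: DF=(1 − 1698/45109·(0.955200+0.928900+0.918100+0.878500))/(1+1698/45109) = 4151/5000 ≈ 0.830200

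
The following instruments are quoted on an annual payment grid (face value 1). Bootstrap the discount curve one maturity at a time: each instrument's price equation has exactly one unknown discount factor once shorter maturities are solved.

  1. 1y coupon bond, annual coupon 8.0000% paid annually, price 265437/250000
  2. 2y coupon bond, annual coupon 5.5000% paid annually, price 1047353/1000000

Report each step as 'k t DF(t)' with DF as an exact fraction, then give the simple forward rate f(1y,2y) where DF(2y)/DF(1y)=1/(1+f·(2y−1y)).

1 1 9831/10000
2 2 1883/2000
f(1y,2y) = ((9831/10000)/(1883/2000) − 1)/(1) = 416/9415 ≈ 4.4185%

step 1 [1y] bond c/1=2/25: DF=(265437/250000 − 2/25·(0))/(1+2/25) = 9831/10000 ≈ 0.983100
step 2 [2y] bond c/1=11/200: DF=(1047353/1000000 − 11/200·(0.983100))/(1+11/200) = 1883/2000 ≈ 0.941500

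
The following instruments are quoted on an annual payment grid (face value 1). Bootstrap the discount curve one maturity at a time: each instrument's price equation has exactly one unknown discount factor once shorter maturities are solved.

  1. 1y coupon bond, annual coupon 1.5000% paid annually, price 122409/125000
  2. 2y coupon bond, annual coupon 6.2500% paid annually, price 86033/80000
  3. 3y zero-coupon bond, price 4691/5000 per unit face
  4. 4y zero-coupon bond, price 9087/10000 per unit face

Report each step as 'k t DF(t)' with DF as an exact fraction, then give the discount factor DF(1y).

step 1 [1y] bond c/1=3/200: DF=(122409/125000 − 3/200·(0))/(1+3/200) = 603/625 ≈ 0.964800
step 2 [2y] bond c/1=1/16: DF=(86033/80000 − 1/16·(0.964800))/(1+1/16) = 4777/5000 ≈ 0.955400
step 3 [3y] zero: DF = P = 4691/5000 ≈ 0.938200
step 4 [4y] zero: DF = P = 9087/10000 ≈ 0.908700

1 1 603/625
2 2 4777/5000
3 3 4691/5000
4 4 9087/10000
DF(1y) = 603/625 ≈ 0.964800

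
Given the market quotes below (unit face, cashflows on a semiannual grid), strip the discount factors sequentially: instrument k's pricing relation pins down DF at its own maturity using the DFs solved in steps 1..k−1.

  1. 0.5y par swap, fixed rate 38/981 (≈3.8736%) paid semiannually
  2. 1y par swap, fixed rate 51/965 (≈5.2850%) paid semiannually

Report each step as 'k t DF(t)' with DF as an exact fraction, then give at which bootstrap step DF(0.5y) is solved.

step 1 [0.5y] swap r/2=19/981: DF=(1 − 19/981·(0))/(1+19/981) = 981/1000 ≈ 0.981000
step 2 [1y] swap r/2=51/1930: DF=(1 − 51/1930·(0.981000))/(1+51/1930) = 949/1000 ≈ 0.949000

1 1/2 981/1000
2 1 949/1000
DF(0.5y) is solved at step 1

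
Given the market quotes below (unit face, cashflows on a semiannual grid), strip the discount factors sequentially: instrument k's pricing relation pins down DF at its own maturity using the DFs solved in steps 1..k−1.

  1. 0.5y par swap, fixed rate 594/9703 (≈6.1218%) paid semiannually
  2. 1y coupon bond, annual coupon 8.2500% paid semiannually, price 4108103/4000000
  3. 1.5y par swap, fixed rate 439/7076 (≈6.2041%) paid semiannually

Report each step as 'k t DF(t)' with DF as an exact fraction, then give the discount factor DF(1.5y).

1 1/2 9703/10000
2 1 9479/10000
3 3/2 4561/5000
DF(1.5y) = 4561/5000 ≈ 0.912200

step 1 [0.5y] swap r/2=297/9703: DF=(1 − 297/9703·(0))/(1+297/9703) = 9703/10000 ≈ 0.970300
step 2 [1y] bond c/2=33/800: DF=(4108103/4000000 − 33/800·(0.970300))/(1+33/800) = 9479/10000 ≈ 0.947900
step 3 [1.5y] swap r/2=439/14152: DF=(1 − 439/14152·(0.970300+0.947900))/(1+439/14152) = 4561/5000 ≈ 0.912200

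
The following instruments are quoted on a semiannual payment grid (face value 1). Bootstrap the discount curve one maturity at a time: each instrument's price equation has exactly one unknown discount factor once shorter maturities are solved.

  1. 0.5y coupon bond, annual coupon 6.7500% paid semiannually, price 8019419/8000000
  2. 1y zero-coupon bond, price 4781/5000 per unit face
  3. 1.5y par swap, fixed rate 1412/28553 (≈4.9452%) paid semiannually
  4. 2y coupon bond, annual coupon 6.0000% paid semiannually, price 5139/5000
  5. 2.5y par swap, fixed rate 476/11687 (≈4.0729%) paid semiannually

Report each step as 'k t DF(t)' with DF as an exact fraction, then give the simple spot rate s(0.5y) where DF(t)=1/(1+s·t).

step 1 [0.5y] bond c/2=27/800: DF=(8019419/8000000 − 27/800·(0))/(1+27/800) = 9697/10000 ≈ 0.969700
step 2 [1y] zero: DF = P = 4781/5000 ≈ 0.956200
step 3 [1.5y] swap r/2=706/28553: DF=(1 − 706/28553·(0.969700+0.956200))/(1+706/28553) = 4647/5000 ≈ 0.929400
step 4 [2y] bond c/2=3/100: DF=(5139/5000 − 3/100·(0.969700+0.956200+0.929400))/(1+3/100) = 9147/10000 ≈ 0.914700
step 5 [2.5y] swap r/2=238/11687: DF=(1 − 238/11687·(0.969700+0.956200+0.929400+0.914700))/(1+238/11687) = 1131/1250 ≈ 0.904800

1 1/2 9697/10000
2 1 4781/5000
3 3/2 4647/5000
4 2 9147/10000
5 5/2 1131/1250
s(0.5y) = (1/(9697/10000) − 1)/(1/2) = 606/9697 ≈ 6.2494%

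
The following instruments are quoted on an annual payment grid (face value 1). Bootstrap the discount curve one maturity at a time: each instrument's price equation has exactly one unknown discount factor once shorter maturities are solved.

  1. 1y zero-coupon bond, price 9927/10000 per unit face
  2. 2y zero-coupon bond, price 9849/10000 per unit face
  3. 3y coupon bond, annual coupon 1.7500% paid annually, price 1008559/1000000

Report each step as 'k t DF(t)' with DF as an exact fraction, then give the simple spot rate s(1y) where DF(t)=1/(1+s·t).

step 1 [1y] zero: DF = P = 9927/10000 ≈ 0.992700
step 2 [2y] zero: DF = P = 9849/10000 ≈ 0.984900
step 3 [3y] bond c/1=7/400: DF=(1008559/1000000 − 7/400·(0.992700+0.984900))/(1+7/400) = 2393/2500 ≈ 0.957200

1 1 9927/10000
2 2 9849/10000
3 3 2393/2500
s(1y) = (1/(9927/10000) − 1)/(1) = 73/9927 ≈ 0.7354%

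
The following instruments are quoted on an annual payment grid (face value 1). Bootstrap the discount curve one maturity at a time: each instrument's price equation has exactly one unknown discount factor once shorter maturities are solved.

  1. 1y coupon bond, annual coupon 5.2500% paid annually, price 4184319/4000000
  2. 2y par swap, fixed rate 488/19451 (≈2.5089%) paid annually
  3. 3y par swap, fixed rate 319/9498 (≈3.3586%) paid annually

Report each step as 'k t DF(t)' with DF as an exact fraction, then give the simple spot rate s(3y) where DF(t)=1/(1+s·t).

step 1 [1y] bond c/1=21/400: DF=(4184319/4000000 − 21/400·(0))/(1+21/400) = 9939/10000 ≈ 0.993900
step 2 [2y] swap r/1=488/19451: DF=(1 − 488/19451·(0.993900))/(1+488/19451) = 1189/1250 ≈ 0.951200
step 3 [3y] swap r/1=319/9498: DF=(1 − 319/9498·(0.993900+0.951200))/(1+319/9498) = 9043/10000 ≈ 0.904300

1 1 9939/10000
2 2 1189/1250
3 3 9043/10000
s(3y) = (1/(9043/10000) − 1)/(3) = 319/9043 ≈ 3.5276%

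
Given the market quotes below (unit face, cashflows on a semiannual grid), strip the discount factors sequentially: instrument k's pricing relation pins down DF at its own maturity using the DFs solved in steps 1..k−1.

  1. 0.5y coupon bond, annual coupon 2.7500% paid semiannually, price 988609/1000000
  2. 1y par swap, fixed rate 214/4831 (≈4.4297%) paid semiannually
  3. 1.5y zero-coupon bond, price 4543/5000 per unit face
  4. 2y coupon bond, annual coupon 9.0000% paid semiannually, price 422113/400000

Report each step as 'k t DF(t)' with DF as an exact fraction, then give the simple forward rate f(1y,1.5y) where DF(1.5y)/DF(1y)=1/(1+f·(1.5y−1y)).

1 1/2 1219/1250
2 1 2393/2500
3 3/2 4543/5000
4 2 71/80
f(1y,1.5y) = ((2393/2500)/(4543/5000) − 1)/(1/2) = 486/4543 ≈ 10.6978%

step 1 [0.5y] bond c/2=11/800: DF=(988609/1000000 − 11/800·(0))/(1+11/800) = 1219/1250 ≈ 0.975200
step 2 [1y] swap r/2=107/4831: DF=(1 − 107/4831·(0.975200))/(1+107/4831) = 2393/2500 ≈ 0.957200
step 3 [1.5y] zero: DF = P = 4543/5000 ≈ 0.908600
step 4 [2y] bond c/2=9/200: DF=(422113/400000 − 9/200·(0.975200+0.957200+0.908600))/(1+9/200) = 71/80 ≈ 0.887500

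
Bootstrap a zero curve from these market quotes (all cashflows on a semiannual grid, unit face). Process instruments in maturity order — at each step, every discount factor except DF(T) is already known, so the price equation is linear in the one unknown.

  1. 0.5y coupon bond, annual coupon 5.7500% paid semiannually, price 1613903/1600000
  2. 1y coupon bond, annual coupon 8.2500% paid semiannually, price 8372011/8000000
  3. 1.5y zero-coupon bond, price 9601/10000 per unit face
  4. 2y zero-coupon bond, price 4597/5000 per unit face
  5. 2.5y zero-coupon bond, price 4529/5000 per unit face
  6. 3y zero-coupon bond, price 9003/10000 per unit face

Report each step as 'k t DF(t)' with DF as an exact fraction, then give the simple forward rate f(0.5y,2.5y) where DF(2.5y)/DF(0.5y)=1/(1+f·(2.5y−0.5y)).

1 1/2 1961/2000
2 1 4831/5000
3 3/2 9601/10000
4 2 4597/5000
5 5/2 4529/5000
6 3 9003/10000
f(0.5y,2.5y) = ((1961/2000)/(4529/5000) − 1)/(2) = 747/18116 ≈ 4.1234%

step 1 [0.5y] bond c/2=23/800: DF=(1613903/1600000 − 23/800·(0))/(1+23/800) = 1961/2000 ≈ 0.980500
step 2 [1y] bond c/2=33/800: DF=(8372011/8000000 − 33/800·(0.980500))/(1+33/800) = 4831/5000 ≈ 0.966200
step 3 [1.5y] zero: DF = P = 9601/10000 ≈ 0.960100
step 4 [2y] zero: DF = P = 4597/5000 ≈ 0.919400
step 5 [2.5y] zero: DF = P = 4529/5000 ≈ 0.905800
step 6 [3y] zero: DF = P = 9003/10000 ≈ 0.900300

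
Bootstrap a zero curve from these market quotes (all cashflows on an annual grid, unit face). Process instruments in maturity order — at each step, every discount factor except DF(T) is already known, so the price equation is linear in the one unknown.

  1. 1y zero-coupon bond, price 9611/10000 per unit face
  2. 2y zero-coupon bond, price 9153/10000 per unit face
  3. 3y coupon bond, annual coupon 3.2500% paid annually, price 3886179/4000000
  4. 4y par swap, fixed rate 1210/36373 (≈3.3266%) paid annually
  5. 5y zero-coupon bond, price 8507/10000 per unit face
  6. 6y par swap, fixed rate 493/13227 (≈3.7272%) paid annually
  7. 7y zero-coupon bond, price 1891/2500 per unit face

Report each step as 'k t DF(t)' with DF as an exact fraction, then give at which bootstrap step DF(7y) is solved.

1 1 9611/10000
2 2 9153/10000
3 3 8819/10000
4 4 879/1000
5 5 8507/10000
6 6 2007/2500
7 7 1891/2500
DF(7y) is solved at step 7

step 1 [1y] zero: DF = P = 9611/10000 ≈ 0.961100
step 2 [2y] zero: DF = P = 9153/10000 ≈ 0.915300
step 3 [3y] bond c/1=13/400: DF=(3886179/4000000 − 13/400·(0.961100+0.915300))/(1+13/400) = 8819/10000 ≈ 0.881900
step 4 [4y] swap r/1=1210/36373: DF=(1 − 1210/36373·(0.961100+0.915300+0.881900))/(1+1210/36373) = 879/1000 ≈ 0.879000
step 5 [5y] zero: DF = P = 8507/10000 ≈ 0.850700
step 6 [6y] swap r/1=493/13227: DF=(1 − 493/13227·(0.961100+0.915300+0.881900+0.879000+0.850700))/(1+493/13227) = 2007/2500 ≈ 0.802800
step 7 [7y] zero: DF = P = 1891/2500 ≈ 0.756400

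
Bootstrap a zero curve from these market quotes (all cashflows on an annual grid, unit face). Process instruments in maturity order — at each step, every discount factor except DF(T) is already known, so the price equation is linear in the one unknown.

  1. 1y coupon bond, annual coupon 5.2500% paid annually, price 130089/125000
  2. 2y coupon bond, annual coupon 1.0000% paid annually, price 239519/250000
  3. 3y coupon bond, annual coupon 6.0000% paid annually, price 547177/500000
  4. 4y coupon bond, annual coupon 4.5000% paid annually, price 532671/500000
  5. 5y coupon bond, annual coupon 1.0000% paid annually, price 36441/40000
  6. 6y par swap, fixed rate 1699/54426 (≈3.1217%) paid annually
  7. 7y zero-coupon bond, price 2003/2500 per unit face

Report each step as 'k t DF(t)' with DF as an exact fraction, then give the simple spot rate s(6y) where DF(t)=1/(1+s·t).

1 1 618/625
2 2 2347/2500
3 3 9233/10000
4 4 8967/10000
5 5 8649/10000
6 6 8301/10000
7 7 2003/2500
s(6y) = (1/(8301/10000) − 1)/(6) = 1699/49806 ≈ 3.4112%

step 1 [1y] bond c/1=21/400: DF=(130089/125000 − 21/400·(0))/(1+21/400) = 618/625 ≈ 0.988800
step 2 [2y] bond c/1=1/100: DF=(239519/250000 − 1/100·(0.988800))/(1+1/100) = 2347/2500 ≈ 0.938800
step 3 [3y] bond c/1=3/50: DF=(547177/500000 − 3/50·(0.988800+0.938800))/(1+3/50) = 9233/10000 ≈ 0.923300
step 4 [4y] bond c/1=9/200: DF=(532671/500000 − 9/200·(0.988800+0.938800+0.923300))/(1+9/200) = 8967/10000 ≈ 0.896700
step 5 [5y] bond c/1=1/100: DF=(36441/40000 − 1/100·(0.988800+0.938800+0.923300+0.896700))/(1+1/100) = 8649/10000 ≈ 0.864900
step 6 [6y] swap r/1=1699/54426: DF=(1 − 1699/54426·(0.988800+0.938800+0.923300+0.896700+0.864900))/(1+1699/54426) = 8301/10000 ≈ 0.830100
step 7 [7y] zero: DF = P = 2003/2500 ≈ 0.801200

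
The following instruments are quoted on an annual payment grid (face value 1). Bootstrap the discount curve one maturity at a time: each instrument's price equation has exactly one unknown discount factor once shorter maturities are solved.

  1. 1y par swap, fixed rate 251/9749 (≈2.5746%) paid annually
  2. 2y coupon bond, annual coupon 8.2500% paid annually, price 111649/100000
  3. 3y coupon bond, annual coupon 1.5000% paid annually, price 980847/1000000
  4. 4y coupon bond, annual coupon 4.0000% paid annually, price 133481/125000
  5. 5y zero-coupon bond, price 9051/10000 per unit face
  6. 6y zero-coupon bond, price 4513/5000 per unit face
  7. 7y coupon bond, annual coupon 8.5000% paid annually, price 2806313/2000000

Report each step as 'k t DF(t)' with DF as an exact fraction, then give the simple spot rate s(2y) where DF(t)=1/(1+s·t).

1 1 9749/10000
2 2 9571/10000
3 3 4689/5000
4 4 2291/2500
5 5 9051/10000
6 6 4513/5000
7 7 171/200
s(2y) = (1/(9571/10000) − 1)/(2) = 429/19142 ≈ 2.2411%

step 1 [1y] swap r/1=251/9749: DF=(1 − 251/9749·(0))/(1+251/9749) = 9749/10000 ≈ 0.974900
step 2 [2y] bond c/1=33/400: DF=(111649/100000 − 33/400·(0.974900))/(1+33/400) = 9571/10000 ≈ 0.957100
step 3 [3y] bond c/1=3/200: DF=(980847/1000000 − 3/200·(0.974900+0.957100))/(1+3/200) = 4689/5000 ≈ 0.937800
step 4 [4y] bond c/1=1/25: DF=(133481/125000 − 1/25·(0.974900+0.957100+0.937800))/(1+1/25) = 2291/2500 ≈ 0.916400
step 5 [5y] zero: DF = P = 9051/10000 ≈ 0.905100
step 6 [6y] zero: DF = P = 4513/5000 ≈ 0.902600
step 7 [7y] bond c/1=17/200: DF=(2806313/2000000 − 17/200·(0.974900+0.957100+0.937800+0.916400+0.905100+0.902600))/(1+17/200) = 171/200 ≈ 0.855000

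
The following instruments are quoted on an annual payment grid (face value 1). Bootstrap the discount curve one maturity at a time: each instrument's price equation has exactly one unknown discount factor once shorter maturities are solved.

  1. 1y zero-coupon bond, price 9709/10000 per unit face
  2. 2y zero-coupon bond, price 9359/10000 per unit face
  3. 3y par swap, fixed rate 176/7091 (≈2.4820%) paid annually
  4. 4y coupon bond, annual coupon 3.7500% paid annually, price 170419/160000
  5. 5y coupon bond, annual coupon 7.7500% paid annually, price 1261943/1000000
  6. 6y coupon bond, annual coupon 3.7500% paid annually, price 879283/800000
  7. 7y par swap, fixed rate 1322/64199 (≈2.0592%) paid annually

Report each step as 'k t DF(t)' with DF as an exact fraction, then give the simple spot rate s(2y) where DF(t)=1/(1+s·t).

step 1 [1y] zero: DF = P = 9709/10000 ≈ 0.970900
step 2 [2y] zero: DF = P = 9359/10000 ≈ 0.935900
step 3 [3y] swap r/1=176/7091: DF=(1 − 176/7091·(0.970900+0.935900))/(1+176/7091) = 581/625 ≈ 0.929600
step 4 [4y] bond c/1=3/80: DF=(170419/160000 − 3/80·(0.970900+0.935900+0.929600))/(1+3/80) = 9241/10000 ≈ 0.924100
step 5 [5y] bond c/1=31/400: DF=(1261943/1000000 − 31/400·(0.970900+0.935900+0.929600+0.924100))/(1+31/400) = 9007/10000 ≈ 0.900700
step 6 [6y] bond c/1=3/80: DF=(879283/800000 − 3/80·(0.970900+0.935900+0.929600+0.924100+0.900700))/(1+3/80) = 8909/10000 ≈ 0.890900
step 7 [7y] swap r/1=1322/64199: DF=(1 − 1322/64199·(0.970900+0.935900+0.929600+0.924100+0.900700+0.890900))/(1+1322/64199) = 4339/5000 ≈ 0.867800

1 1 9709/10000
2 2 9359/10000
3 3 581/625
4 4 9241/10000
5 5 9007/10000
6 6 8909/10000
7 7 4339/5000
s(2y) = (1/(9359/10000) − 1)/(2) = 641/18718 ≈ 3.4245%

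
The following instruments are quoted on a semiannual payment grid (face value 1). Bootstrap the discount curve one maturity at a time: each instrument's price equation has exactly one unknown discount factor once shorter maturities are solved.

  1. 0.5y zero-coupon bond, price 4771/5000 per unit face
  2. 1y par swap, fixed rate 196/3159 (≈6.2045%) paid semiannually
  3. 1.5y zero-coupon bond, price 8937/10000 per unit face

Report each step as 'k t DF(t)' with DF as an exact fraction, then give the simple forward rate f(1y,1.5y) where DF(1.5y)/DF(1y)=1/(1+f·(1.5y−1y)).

step 1 [0.5y] zero: DF = P = 4771/5000 ≈ 0.954200
step 2 [1y] swap r/2=98/3159: DF=(1 − 98/3159·(0.954200))/(1+98/3159) = 2353/2500 ≈ 0.941200
step 3 [1.5y] zero: DF = P = 8937/10000 ≈ 0.893700

1 1/2 4771/5000
2 1 2353/2500
3 3/2 8937/10000
f(1y,1.5y) = ((2353/2500)/(8937/10000) − 1)/(1/2) = 950/8937 ≈ 10.6300%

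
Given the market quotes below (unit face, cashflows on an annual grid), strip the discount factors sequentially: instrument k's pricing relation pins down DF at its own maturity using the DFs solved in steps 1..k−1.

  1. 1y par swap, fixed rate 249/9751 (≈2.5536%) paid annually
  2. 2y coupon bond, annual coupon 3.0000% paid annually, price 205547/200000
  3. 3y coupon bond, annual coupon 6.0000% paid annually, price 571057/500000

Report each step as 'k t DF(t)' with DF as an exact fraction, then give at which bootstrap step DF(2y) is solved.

1 1 9751/10000
2 2 4847/5000
3 3 4837/5000
DF(2y) is solved at step 2

step 1 [1y] swap r/1=249/9751: DF=(1 − 249/9751·(0))/(1+249/9751) = 9751/10000 ≈ 0.975100
step 2 [2y] bond c/1=3/100: DF=(205547/200000 − 3/100·(0.975100))/(1+3/100) = 4847/5000 ≈ 0.969400
step 3 [3y] bond c/1=3/50: DF=(571057/500000 − 3/50·(0.975100+0.969400))/(1+3/50) = 4837/5000 ≈ 0.967400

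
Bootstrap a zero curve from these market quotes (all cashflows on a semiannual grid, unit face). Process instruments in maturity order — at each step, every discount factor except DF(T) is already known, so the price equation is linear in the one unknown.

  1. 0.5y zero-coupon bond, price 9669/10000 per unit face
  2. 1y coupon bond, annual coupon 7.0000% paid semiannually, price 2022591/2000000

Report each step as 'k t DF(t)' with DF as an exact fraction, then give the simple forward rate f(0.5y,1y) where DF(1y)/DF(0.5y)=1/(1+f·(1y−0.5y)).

step 1 [0.5y] zero: DF = P = 9669/10000 ≈ 0.966900
step 2 [1y] bond c/2=7/200: DF=(2022591/2000000 − 7/200·(0.966900))/(1+7/200) = 2361/2500 ≈ 0.944400

1 1/2 9669/10000
2 1 2361/2500
f(0.5y,1y) = ((9669/10000)/(2361/2500) − 1)/(1/2) = 75/1574 ≈ 4.7649%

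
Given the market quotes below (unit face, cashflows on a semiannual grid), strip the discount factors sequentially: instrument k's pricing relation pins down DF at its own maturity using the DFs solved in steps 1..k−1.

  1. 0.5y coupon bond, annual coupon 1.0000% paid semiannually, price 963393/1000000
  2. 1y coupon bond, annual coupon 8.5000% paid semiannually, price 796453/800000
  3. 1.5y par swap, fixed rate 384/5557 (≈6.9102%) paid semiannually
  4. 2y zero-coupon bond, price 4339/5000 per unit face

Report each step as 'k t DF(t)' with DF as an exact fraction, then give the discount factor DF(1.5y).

1 1/2 4793/5000
2 1 9159/10000
3 3/2 113/125
4 2 4339/5000
DF(1.5y) = 113/125 ≈ 0.904000

step 1 [0.5y] bond c/2=1/200: DF=(963393/1000000 − 1/200·(0))/(1+1/200) = 4793/5000 ≈ 0.958600
step 2 [1y] bond c/2=17/400: DF=(796453/800000 − 17/400·(0.958600))/(1+17/400) = 9159/10000 ≈ 0.915900
step 3 [1.5y] swap r/2=192/5557: DF=(1 − 192/5557·(0.958600+0.915900))/(1+192/5557) = 113/125 ≈ 0.904000
step 4 [2y] zero: DF = P = 4339/5000 ≈ 0.867800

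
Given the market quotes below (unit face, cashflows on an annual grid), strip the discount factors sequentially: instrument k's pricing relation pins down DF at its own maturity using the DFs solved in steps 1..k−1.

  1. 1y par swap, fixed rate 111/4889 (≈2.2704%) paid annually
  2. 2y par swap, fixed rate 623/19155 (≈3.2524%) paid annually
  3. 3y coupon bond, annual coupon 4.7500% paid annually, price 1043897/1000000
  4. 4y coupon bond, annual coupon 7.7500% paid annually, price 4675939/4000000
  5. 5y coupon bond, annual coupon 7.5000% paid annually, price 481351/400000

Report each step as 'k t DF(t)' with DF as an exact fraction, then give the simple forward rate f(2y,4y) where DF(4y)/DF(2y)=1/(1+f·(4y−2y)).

step 1 [1y] swap r/1=111/4889: DF=(1 − 111/4889·(0))/(1+111/4889) = 4889/5000 ≈ 0.977800
step 2 [2y] swap r/1=623/19155: DF=(1 − 623/19155·(0.977800))/(1+623/19155) = 9377/10000 ≈ 0.937700
step 3 [3y] bond c/1=19/400: DF=(1043897/1000000 − 19/400·(0.977800+0.937700))/(1+19/400) = 9097/10000 ≈ 0.909700
step 4 [4y] bond c/1=31/400: DF=(4675939/4000000 − 31/400·(0.977800+0.937700+0.909700))/(1+31/400) = 8817/10000 ≈ 0.881700
step 5 [5y] bond c/1=3/40: DF=(481351/400000 − 3/40·(0.977800+0.937700+0.909700+0.881700))/(1+3/40) = 538/625 ≈ 0.860800

1 1 4889/5000
2 2 9377/10000
3 3 9097/10000
4 4 8817/10000
5 5 538/625
f(2y,4y) = ((9377/10000)/(8817/10000) − 1)/(2) = 280/8817 ≈ 3.1757%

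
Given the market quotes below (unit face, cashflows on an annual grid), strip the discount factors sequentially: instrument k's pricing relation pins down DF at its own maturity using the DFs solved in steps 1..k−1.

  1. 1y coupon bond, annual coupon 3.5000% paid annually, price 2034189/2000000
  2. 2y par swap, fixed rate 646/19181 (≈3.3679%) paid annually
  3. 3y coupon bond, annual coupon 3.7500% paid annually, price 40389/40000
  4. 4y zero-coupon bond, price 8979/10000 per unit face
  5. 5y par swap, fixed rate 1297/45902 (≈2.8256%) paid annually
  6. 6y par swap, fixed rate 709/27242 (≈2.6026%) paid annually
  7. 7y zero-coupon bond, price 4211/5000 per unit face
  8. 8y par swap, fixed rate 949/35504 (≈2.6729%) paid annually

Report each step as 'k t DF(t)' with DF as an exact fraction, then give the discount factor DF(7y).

step 1 [1y] bond c/1=7/200: DF=(2034189/2000000 − 7/200·(0))/(1+7/200) = 9827/10000 ≈ 0.982700
step 2 [2y] swap r/1=646/19181: DF=(1 − 646/19181·(0.982700))/(1+646/19181) = 4677/5000 ≈ 0.935400
step 3 [3y] bond c/1=3/80: DF=(40389/40000 − 3/80·(0.982700+0.935400))/(1+3/80) = 9039/10000 ≈ 0.903900
step 4 [4y] zero: DF = P = 8979/10000 ≈ 0.897900
step 5 [5y] swap r/1=1297/45902: DF=(1 − 1297/45902·(0.982700+0.935400+0.903900+0.897900))/(1+1297/45902) = 8703/10000 ≈ 0.870300
step 6 [6y] swap r/1=709/27242: DF=(1 − 709/27242·(0.982700+0.935400+0.903900+0.897900+0.870300))/(1+709/27242) = 4291/5000 ≈ 0.858200
step 7 [7y] zero: DF = P = 4211/5000 ≈ 0.842200
step 8 [8y] swap r/1=949/35504: DF=(1 − 949/35504·(0.982700+0.935400+0.903900+0.897900+0.870300+0.858200+0.842200))/(1+949/35504) = 4051/5000 ≈ 0.810200

1 1 9827/10000
2 2 4677/5000
3 3 9039/10000
4 4 8979/10000
5 5 8703/10000
6 6 4291/5000
7 7 4211/5000
8 8 4051/5000
DF(7y) = 4211/5000 ≈ 0.842200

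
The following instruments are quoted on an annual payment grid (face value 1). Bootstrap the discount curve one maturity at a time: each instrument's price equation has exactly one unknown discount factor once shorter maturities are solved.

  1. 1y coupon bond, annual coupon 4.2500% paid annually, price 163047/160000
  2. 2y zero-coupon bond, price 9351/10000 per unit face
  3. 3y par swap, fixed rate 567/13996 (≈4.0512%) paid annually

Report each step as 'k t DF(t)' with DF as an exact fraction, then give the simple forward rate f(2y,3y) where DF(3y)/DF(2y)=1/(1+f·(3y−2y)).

step 1 [1y] bond c/1=17/400: DF=(163047/160000 − 17/400·(0))/(1+17/400) = 391/400 ≈ 0.977500
step 2 [2y] zero: DF = P = 9351/10000 ≈ 0.935100
step 3 [3y] swap r/1=567/13996: DF=(1 − 567/13996·(0.977500+0.935100))/(1+567/13996) = 4433/5000 ≈ 0.886600

1 1 391/400
2 2 9351/10000
3 3 4433/5000
f(2y,3y) = ((9351/10000)/(4433/5000) − 1)/(1) = 485/8866 ≈ 5.4703%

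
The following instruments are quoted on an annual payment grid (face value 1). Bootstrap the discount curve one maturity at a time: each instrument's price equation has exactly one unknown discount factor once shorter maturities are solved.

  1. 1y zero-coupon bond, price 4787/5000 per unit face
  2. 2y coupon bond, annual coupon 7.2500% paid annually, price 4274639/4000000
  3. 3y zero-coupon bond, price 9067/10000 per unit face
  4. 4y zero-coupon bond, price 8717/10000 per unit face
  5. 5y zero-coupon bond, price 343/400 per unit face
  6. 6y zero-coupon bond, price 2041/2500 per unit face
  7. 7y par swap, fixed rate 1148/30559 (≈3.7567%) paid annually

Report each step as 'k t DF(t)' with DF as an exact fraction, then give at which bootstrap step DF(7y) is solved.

step 1 [1y] zero: DF = P = 4787/5000 ≈ 0.957400
step 2 [2y] bond c/1=29/400: DF=(4274639/4000000 − 29/400·(0.957400))/(1+29/400) = 9317/10000 ≈ 0.931700
step 3 [3y] zero: DF = P = 9067/10000 ≈ 0.906700
step 4 [4y] zero: DF = P = 8717/10000 ≈ 0.871700
step 5 [5y] zero: DF = P = 343/400 ≈ 0.857500
step 6 [6y] zero: DF = P = 2041/2500 ≈ 0.816400
step 7 [7y] swap r/1=1148/30559: DF=(1 − 1148/30559·(0.957400+0.931700+0.906700+0.871700+0.857500+0.816400))/(1+1148/30559) = 963/1250 ≈ 0.770400

1 1 4787/5000
2 2 9317/10000
3 3 9067/10000
4 4 8717/10000
5 5 343/400
6 6 2041/2500
7 7 963/1250
DF(7y) is solved at step 7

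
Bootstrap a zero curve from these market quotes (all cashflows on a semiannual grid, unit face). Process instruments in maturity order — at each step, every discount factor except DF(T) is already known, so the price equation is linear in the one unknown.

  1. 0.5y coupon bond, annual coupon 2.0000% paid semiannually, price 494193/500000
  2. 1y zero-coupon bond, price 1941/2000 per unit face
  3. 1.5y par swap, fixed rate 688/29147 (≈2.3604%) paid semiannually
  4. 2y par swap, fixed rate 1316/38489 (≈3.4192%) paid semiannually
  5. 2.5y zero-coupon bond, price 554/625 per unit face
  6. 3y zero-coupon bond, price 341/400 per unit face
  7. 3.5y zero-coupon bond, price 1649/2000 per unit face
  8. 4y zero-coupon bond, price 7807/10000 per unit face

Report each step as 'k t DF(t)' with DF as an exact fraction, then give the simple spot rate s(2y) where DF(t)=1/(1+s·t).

step 1 [0.5y] bond c/2=1/100: DF=(494193/500000 − 1/100·(0))/(1+1/100) = 4893/5000 ≈ 0.978600
step 2 [1y] zero: DF = P = 1941/2000 ≈ 0.970500
step 3 [1.5y] swap r/2=344/29147: DF=(1 − 344/29147·(0.978600+0.970500))/(1+344/29147) = 1207/1250 ≈ 0.965600
step 4 [2y] swap r/2=658/38489: DF=(1 − 658/38489·(0.978600+0.970500+0.965600))/(1+658/38489) = 4671/5000 ≈ 0.934200
step 5 [2.5y] zero: DF = P = 554/625 ≈ 0.886400
step 6 [3y] zero: DF = P = 341/400 ≈ 0.852500
step 7 [3.5y] zero: DF = P = 1649/2000 ≈ 0.824500
step 8 [4y] zero: DF = P = 7807/10000 ≈ 0.780700

1 1/2 4893/5000
2 1 1941/2000
3 3/2 1207/1250
4 2 4671/5000
5 5/2 554/625
6 3 341/400
7 7/2 1649/2000
8 4 7807/10000
s(2y) = (1/(4671/5000) − 1)/(2) = 329/9342 ≈ 3.5217%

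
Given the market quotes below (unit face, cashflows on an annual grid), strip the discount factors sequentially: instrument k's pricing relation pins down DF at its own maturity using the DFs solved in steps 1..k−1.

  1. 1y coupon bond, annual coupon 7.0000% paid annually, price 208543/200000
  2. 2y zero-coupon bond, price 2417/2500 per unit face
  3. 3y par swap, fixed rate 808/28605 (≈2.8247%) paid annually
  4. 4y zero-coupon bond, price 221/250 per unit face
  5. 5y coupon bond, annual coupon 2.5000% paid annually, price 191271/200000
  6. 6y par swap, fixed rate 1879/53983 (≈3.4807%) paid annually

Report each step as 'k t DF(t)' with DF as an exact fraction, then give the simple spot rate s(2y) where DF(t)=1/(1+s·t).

step 1 [1y] bond c/1=7/100: DF=(208543/200000 − 7/100·(0))/(1+7/100) = 1949/2000 ≈ 0.974500
step 2 [2y] zero: DF = P = 2417/2500 ≈ 0.966800
step 3 [3y] swap r/1=808/28605: DF=(1 − 808/28605·(0.974500+0.966800))/(1+808/28605) = 1149/1250 ≈ 0.919200
step 4 [4y] zero: DF = P = 221/250 ≈ 0.884000
step 5 [5y] bond c/1=1/40: DF=(191271/200000 − 1/40·(0.974500+0.966800+0.919200+0.884000))/(1+1/40) = 8417/10000 ≈ 0.841700
step 6 [6y] swap r/1=1879/53983: DF=(1 − 1879/53983·(0.974500+0.966800+0.919200+0.884000+0.841700))/(1+1879/53983) = 8121/10000 ≈ 0.812100

1 1 1949/2000
2 2 2417/2500
3 3 1149/1250
4 4 221/250
5 5 8417/10000
6 6 8121/10000
s(2y) = (1/(2417/2500) − 1)/(2) = 83/4834 ≈ 1.7170%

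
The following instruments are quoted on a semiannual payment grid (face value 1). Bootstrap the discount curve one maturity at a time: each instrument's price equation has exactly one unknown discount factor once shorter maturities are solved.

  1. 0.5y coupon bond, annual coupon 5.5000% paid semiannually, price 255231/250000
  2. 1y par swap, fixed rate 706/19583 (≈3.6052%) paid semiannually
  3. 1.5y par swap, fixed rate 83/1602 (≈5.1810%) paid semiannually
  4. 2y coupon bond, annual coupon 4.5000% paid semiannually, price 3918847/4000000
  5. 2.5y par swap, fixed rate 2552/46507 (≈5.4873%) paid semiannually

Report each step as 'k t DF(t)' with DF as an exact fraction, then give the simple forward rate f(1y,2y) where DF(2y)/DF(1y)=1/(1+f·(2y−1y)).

step 1 [0.5y] bond c/2=11/400: DF=(255231/250000 − 11/400·(0))/(1+11/400) = 621/625 ≈ 0.993600
step 2 [1y] swap r/2=353/19583: DF=(1 − 353/19583·(0.993600))/(1+353/19583) = 9647/10000 ≈ 0.964700
step 3 [1.5y] swap r/2=83/3204: DF=(1 − 83/3204·(0.993600+0.964700))/(1+83/3204) = 9253/10000 ≈ 0.925300
step 4 [2y] bond c/2=9/400: DF=(3918847/4000000 − 9/400·(0.993600+0.964700+0.925300))/(1+9/400) = 8947/10000 ≈ 0.894700
step 5 [2.5y] swap r/2=1276/46507: DF=(1 − 1276/46507·(0.993600+0.964700+0.925300+0.894700))/(1+1276/46507) = 2181/2500 ≈ 0.872400

1 1/2 621/625
2 1 9647/10000
3 3/2 9253/10000
4 2 8947/10000
5 5/2 2181/2500
f(1y,2y) = ((9647/10000)/(8947/10000) − 1)/(1) = 700/8947 ≈ 7.8239%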